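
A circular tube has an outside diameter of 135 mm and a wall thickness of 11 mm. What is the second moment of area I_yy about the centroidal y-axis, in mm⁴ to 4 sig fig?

I_yy ≈ 8.301 × 10⁶ mm⁴

Treat the section as a set of non-overlapping primitives; coordinates are from the bounding-box lower-left.
Outer circle: ⌀135, A = 14313.9 mm², x = 67.5 mm, Ī = 16 304 406 mm⁴.
Bore (subtracted): ⌀113, A = 10028.7 mm², x = 67.5 mm, Ī = 8 003 569 mm⁴.
By symmetry the centroid is at mid-width, x̄ = 67.5 mm.
All pieces are centred on the centroidal y-axis, so I = ΣĪ (holes subtracted) = 8 300 837 mm⁴.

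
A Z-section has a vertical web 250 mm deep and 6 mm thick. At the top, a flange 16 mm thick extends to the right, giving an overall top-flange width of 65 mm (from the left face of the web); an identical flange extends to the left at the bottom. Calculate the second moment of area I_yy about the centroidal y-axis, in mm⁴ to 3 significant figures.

Break the section into simple shapes (no overlaps), measuring from the bottom-left corner of the bounding box.
Web: 6 × 250, A = 1 500 mm², x = 62 mm, Ī = 4 500 mm⁴.
Top flange (beyond web): 59 × 16, A = 944 mm², x = 94.5 mm, Ī = 273 839 mm⁴.
Bottom flange (beyond web): 59 × 16, A = 944 mm², x = 29.5 mm, Ī = 273 839 mm⁴.
Centroid: x̄ = ΣA·x / ΣA = 62 mm.
Transfer each piece to the centroidal y-axis using Ī + A·d² with d = x − 62:
  web: d = 0 mm → contributes +4 500 mm⁴
  top flange (beyond web): d = 32.5 mm → contributes +1 270 939 mm⁴
  bottom flange (beyond web): d = -32.5 mm → contributes +1 270 939 mm⁴
Total I = 2 546 377 mm⁴.

I_yy ≈ 2.55 × 10⁶ mm⁴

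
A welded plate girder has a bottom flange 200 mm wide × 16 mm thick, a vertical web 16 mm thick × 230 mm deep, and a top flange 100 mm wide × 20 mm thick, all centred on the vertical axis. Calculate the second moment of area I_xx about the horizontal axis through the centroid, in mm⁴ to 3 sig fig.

Split into non-overlapping primitives; take the origin at the lower-left of the bounding box.
Bottom plate: 200 × 16, A = 3 200 mm², y = 8 mm, Ī = 68 267 mm⁴.
Web plate: 16 × 230, A = 3 680 mm², y = 131 mm, Ī = 16 222 667 mm⁴.
Top plate: 100 × 20, A = 2 000 mm², y = 256 mm, Ī = 66 667 mm⁴.
Centroid: ȳ = ΣA·y / ΣA = 114.83 mm.
Transfer each piece to the horizontal axis through the centroid using Ī + A·d² with d = y − 114.83:
  bottom plate: d = -106.83 mm → contributes +36 587 942 mm⁴
  web plate: d = 16.171 mm → contributes +17 185 012 mm⁴
  top plate: d = 141.17 mm → contributes +39 925 266 mm⁴
Total I = 93 698 220 mm⁴.

I_xx ≈ 9.37 × 10⁷ mm⁴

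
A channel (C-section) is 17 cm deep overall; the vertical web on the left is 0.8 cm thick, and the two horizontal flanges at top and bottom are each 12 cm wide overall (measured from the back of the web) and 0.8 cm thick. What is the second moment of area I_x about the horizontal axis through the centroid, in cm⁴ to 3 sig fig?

I_x ≈ 1500 cm⁴

Decompose the section into non-overlapping parts with the origin at the bottom-left of its bounding rectangle.
Web: 0.8 × 17, A = 13.6 cm², y = 8.5 cm, Ī = 327.53 cm⁴.
Top flange (beyond web): 11.2 × 0.8, A = 8.96 cm², y = 16.6 cm, Ī = 0.47787 cm⁴.
Bottom flange (beyond web): 11.2 × 0.8, A = 8.96 cm², y = 0.4 cm, Ī = 0.47787 cm⁴.
By symmetry the centroid is at mid-height, ȳ = 8.5 cm.
Transfer each piece to the horizontal axis through the centroid using Ī + A·d² with d = y − 8.5:
  web: d = 0 cm → contributes +327.53 cm⁴
  top flange (beyond web): d = 8.1 cm → contributes +588.34 cm⁴
  bottom flange (beyond web): d = -8.1 cm → contributes +588.34 cm⁴
Total I = 1504.2 cm⁴.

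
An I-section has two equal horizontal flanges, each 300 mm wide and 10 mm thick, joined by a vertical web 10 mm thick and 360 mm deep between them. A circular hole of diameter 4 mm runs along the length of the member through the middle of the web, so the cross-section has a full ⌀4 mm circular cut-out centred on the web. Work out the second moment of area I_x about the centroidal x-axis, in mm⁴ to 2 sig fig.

I_x ≈ 2.4 × 10⁸ mm⁴

Treat the section as a set of non-overlapping primitives; coordinates are from the bounding-box lower-left.
Bottom flange: 300 × 10, A = 3 000 mm², y = 5 mm, Ī = 25 000 mm⁴.
Web: 10 × 360, A = 3 600 mm², y = 190 mm, Ī = 38 880 000 mm⁴.
Top flange: 300 × 10, A = 3 000 mm², y = 375 mm, Ī = 25 000 mm⁴.
Hole (subtracted): ⌀4, A = 12.57 mm², y = 190 mm, Ī = 12.57 mm⁴.
By symmetry the centroid is at mid-height, ȳ = 190 mm.
Transfer each piece to the centroidal x-axis using Ī + A·d² with d = y − 190:
  bottom flange: d = -185 mm → contributes +102 700 000 mm⁴
  web: d = 0 mm → contributes +38 880 000 mm⁴
  top flange: d = 185 mm → contributes +102 700 000 mm⁴
  hole: d = 0 mm → contributes −12.57 mm⁴
Total I = 244 279 987 mm⁴.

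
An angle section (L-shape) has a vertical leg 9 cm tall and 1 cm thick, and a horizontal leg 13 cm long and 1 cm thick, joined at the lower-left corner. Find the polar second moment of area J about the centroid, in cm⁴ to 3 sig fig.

J ≈ 506 cm⁴

Break the section into simple shapes (no overlaps), measuring from the bottom-left corner of the bounding box.
Vertical leg: 1 × 9, A = 9 cm², y = 4.5 cm, Ī = 60.75 cm⁴.
Horizontal leg (remainder): 12 × 1, A = 12 cm², y = 0.5 cm, Ī = 1 cm⁴.
Centroid: ȳ = ΣA·y / ΣA = 2.2143 cm.
Transfer each piece to the centroidal x-axis using Ī + A·d² with d = y − 2.2143:
  vertical leg: d = 2.2857 cm → contributes +107.77 cm⁴
  horizontal leg (remainder): d = -1.7143 cm → contributes +36.265 cm⁴
Total I = 144.04 cm⁴.
For the y-axis: x̄ = 4.2143 cm.
Repeating about the centroidal y-axis gives I_y = 362.04 cm⁴.
Polar second moment: J = I_x + I_y = 506.07 cm⁴.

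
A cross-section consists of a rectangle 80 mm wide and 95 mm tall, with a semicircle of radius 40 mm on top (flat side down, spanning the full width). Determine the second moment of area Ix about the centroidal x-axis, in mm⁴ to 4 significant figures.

Ix ≈ 1.385 × 10⁷ mm⁴

Split into non-overlapping primitives; take the origin at the lower-left of the bounding box.
Rectangular body: 80 × 95, A = 7 600 mm², y = 47.5 mm, Ī = 5 715 833 mm⁴.
Semicircular cap: semicircle r = 40, A = 2513.27 mm², y = 111.977 mm, Ī = 280 978 mm⁴.
Centroid: ȳ = ΣA·y / ΣA = 63.5232 mm.
Transfer each piece to the centroidal x-axis using Ī + A·d² with d = y − 63.5232:
  rectangular body: d = -16.0232 mm → contributes +7 667 084 mm⁴
  semicircular cap: d = 48.4533 mm → contributes +6 181 450 mm⁴
Total I = 13 848 534 mm⁴.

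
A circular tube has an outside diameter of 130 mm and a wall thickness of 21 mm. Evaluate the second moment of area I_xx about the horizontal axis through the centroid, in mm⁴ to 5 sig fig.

I_xx ≈ 1.1076 × 10⁷ mm⁴

Treat the section as a set of non-overlapping primitives; coordinates are from the bounding-box lower-left.
Outer circle: ⌀130, A = 13273.23 mm², y = 65 mm, Ī = 14 019 848 mm⁴.
Bore (subtracted): ⌀88, A = 6082.123 mm², y = 65 mm, Ī = 2 943 748 mm⁴.
By symmetry the centroid is at mid-height, ȳ = 65 mm.
All pieces are centred on the horizontal axis through the centroid, so I = ΣĪ (holes subtracted) = 11 076 100 mm⁴.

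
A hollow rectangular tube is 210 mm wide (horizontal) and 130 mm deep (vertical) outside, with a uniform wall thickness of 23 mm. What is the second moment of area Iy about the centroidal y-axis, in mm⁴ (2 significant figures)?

Iy ≈ 6.9 × 10⁷ mm⁴

Split into non-overlapping primitives; take the origin at the lower-left of the bounding box.
Outer rectangle: 210 × 130, A = 27 300 mm², x = 105 mm, Ī = 100 327 500 mm⁴.
Inner void (subtracted): 164 × 84, A = 13 776 mm², x = 105 mm, Ī = 30 876 608 mm⁴.
By symmetry the centroid is at mid-width, x̄ = 105 mm.
All pieces are centred on the centroidal y-axis, so I = ΣĪ (holes subtracted) = 69 450 892 mm⁴.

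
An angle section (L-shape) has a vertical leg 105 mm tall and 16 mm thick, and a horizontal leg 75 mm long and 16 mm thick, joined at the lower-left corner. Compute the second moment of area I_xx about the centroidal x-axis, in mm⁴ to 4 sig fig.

I_xx ≈ 2.760 × 10⁶ mm⁴

Decompose the section into non-overlapping parts with the origin at the bottom-left of its bounding rectangle.
Vertical leg: 16 × 105, A = 1 680 mm², y = 52.5 mm, Ī = 1 543 500 mm⁴.
Horizontal leg (remainder): 59 × 16, A = 944 mm², y = 8 mm, Ī = 20138.7 mm⁴.
Centroid: ȳ = ΣA·y / ΣA = 36.4909 mm.
Transfer each piece to the centroidal x-axis using Ī + A·d² with d = y − 36.4909:
  vertical leg: d = 16.0091 mm → contributes +1 974 072 mm⁴
  horizontal leg (remainder): d = -28.4909 mm → contributes +786 411 mm⁴
Total I = 2 760 482 mm⁴.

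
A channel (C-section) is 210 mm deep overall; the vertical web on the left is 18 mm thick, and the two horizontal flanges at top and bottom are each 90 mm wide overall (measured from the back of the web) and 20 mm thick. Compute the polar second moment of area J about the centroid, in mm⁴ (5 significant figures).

Treat the section as a set of non-overlapping primitives; coordinates are from the bounding-box lower-left.
Web: 18 × 210, A = 3 780 mm², y = 105 mm, Ī = 13 891 500 mm⁴.
Top flange (beyond web): 72 × 20, A = 1 440 mm², y = 200 mm, Ī = 48 000 mm⁴.
Bottom flange (beyond web): 72 × 20, A = 1 440 mm², y = 10 mm, Ī = 48 000 mm⁴.
By symmetry the centroid is at mid-height, ȳ = 105 mm.
Transfer each piece to the centroidal x-axis using Ī + A·d² with d = y − 105:
  web: d = 0 mm → contributes +13 891 500 mm⁴
  top flange (beyond web): d = 95 mm → contributes +13 044 000 mm⁴
  bottom flange (beyond web): d = -95 mm → contributes +13 044 000 mm⁴
Total I = 39 979 500 mm⁴.
For the y-axis: x̄ = 28.45946 mm.
Repeating about the centroidal y-axis gives I_y = 4 656 274 mm⁴.
Polar second moment: J = I_x + I_y = 44 635 774 mm⁴.

J ≈ 4.4636 × 10⁷ mm⁴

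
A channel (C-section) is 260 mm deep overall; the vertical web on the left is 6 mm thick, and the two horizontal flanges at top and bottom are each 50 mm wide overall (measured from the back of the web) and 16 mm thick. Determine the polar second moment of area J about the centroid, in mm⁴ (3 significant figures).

J ≈ 3.05 × 10⁷ mm⁴

Break the section into simple shapes (no overlaps), measuring from the bottom-left corner of the bounding box.
Web: 6 × 260, A = 1 560 mm², y = 130 mm, Ī = 8 788 000 mm⁴.
Top flange (beyond web): 44 × 16, A = 704 mm², y = 252 mm, Ī = 15 019 mm⁴.
Bottom flange (beyond web): 44 × 16, A = 704 mm², y = 8 mm, Ī = 15 019 mm⁴.
By symmetry the centroid is at mid-height, ȳ = 130 mm.
Transfer each piece to the centroidal x-axis using Ī + A·d² with d = y − 130:
  web: d = 0 mm → contributes +8 788 000 mm⁴
  top flange (beyond web): d = 122 mm → contributes +10 493 355 mm⁴
  bottom flange (beyond web): d = -122 mm → contributes +10 493 355 mm⁴
Total I = 29 774 709 mm⁴.
For the y-axis: x̄ = 14.86 mm.
Repeating about the centroidal y-axis gives I_y = 694 371 mm⁴.
Polar second moment: J = I_x + I_y = 30 469 080 mm⁴.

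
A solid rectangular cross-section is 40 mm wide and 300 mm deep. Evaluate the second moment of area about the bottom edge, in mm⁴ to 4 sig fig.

The section: 40 × 300, A = 12 000 mm², y = 150 mm, Ī = 90 000 000 mm⁴.
Transfer it to a horizontal axis along the bottom face using Ī + A·d² with d = y − 0:
  the section: d = 150 mm → contributes +360 000 000 mm⁴
Total I = 360 000 000 mm⁴.

I_base ≈ 3.600 × 10⁸ mm⁴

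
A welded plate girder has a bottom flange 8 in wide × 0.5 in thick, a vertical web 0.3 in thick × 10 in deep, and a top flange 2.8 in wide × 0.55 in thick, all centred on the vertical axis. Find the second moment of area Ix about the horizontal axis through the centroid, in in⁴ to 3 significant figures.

Break the section into simple shapes (no overlaps), measuring from the bottom-left corner of the bounding box.
Bottom plate: 8 × 0.5, A = 4 in², y = 0.25 in, Ī = 0.083333 in⁴.
Web plate: 0.3 × 10, A = 3 in², y = 5.5 in, Ī = 25 in⁴.
Top plate: 2.8 × 0.55, A = 1.54 in², y = 10.775 in, Ī = 0.038821 in⁴.
Centroid: ȳ = ΣA·y / ΣA = 3.9922 in.
Transfer each piece to the horizontal axis through the centroid using Ī + A·d² with d = y − 3.9922:
  bottom plate: d = -3.7422 in → contributes +56.1 in⁴
  web plate: d = 1.5078 in → contributes +31.82 in⁴
  top plate: d = 6.7828 in → contributes +70.888 in⁴
Total I = 158.81 in⁴.

Ix ≈ 159 in⁴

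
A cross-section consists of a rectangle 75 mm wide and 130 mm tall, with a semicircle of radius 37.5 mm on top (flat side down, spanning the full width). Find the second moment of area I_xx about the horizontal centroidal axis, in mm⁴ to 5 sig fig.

Decompose the section into non-overlapping parts with the origin at the bottom-left of its bounding rectangle.
Rectangular body: 75 × 130, A = 9 750 mm², y = 65 mm, Ī = 13 731 250 mm⁴.
Semicircular cap: semicircle r = 37.5, A = 2208.932 mm², y = 145.9155 mm, Ī = 217048.7 mm⁴.
Centroid: ȳ = ΣA·y / ΣA = 79.94589 mm.
Transfer each piece to the horizontal centroidal axis using Ī + A·d² with d = y − 79.94589:
  rectangular body: d = -14.94589 mm → contributes +15 909 201 mm⁴
  semicircular cap: d = 65.96961 mm → contributes +9 830 298 mm⁴
Total I = 25 739 499 mm⁴.

I_xx ≈ 2.5739 × 10⁷ mm⁴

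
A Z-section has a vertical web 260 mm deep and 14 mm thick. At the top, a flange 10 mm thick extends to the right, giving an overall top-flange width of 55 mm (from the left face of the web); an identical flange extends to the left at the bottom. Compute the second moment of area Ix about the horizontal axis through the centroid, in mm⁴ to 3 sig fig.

Ix ≈ 3.33 × 10⁷ mm⁴

Decompose the section into non-overlapping parts with the origin at the bottom-left of its bounding rectangle.
Web: 14 × 260, A = 3 640 mm², y = 130 mm, Ī = 20 505 333 mm⁴.
Top flange (beyond web): 41 × 10, A = 410 mm², y = 255 mm, Ī = 3416.7 mm⁴.
Bottom flange (beyond web): 41 × 10, A = 410 mm², y = 5 mm, Ī = 3416.7 mm⁴.
Centroid: ȳ = ΣA·y / ΣA = 130 mm.
Transfer each piece to the horizontal axis through the centroid using Ī + A·d² with d = y − 130:
  web: d = 0 mm → contributes +20 505 333 mm⁴
  top flange (beyond web): d = 125 mm → contributes +6 409 667 mm⁴
  bottom flange (beyond web): d = -125 mm → contributes +6 409 667 mm⁴
Total I = 33 324 667 mm⁴.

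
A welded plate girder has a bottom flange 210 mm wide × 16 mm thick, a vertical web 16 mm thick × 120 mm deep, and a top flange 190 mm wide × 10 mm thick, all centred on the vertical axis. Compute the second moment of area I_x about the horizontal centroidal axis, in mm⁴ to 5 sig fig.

I_x ≈ 2.4421 × 10⁷ mm⁴

Treat the section as a set of non-overlapping primitives; coordinates are from the bounding-box lower-left.
Bottom plate: 210 × 16, A = 3 360 mm², y = 8 mm, Ī = 71 680 mm⁴.
Web plate: 16 × 120, A = 1 920 mm², y = 76 mm, Ī = 2 304 000 mm⁴.
Top plate: 190 × 10, A = 1 900 mm², y = 141 mm, Ī = 15833.33 mm⁴.
Centroid: ȳ = ΣA·y / ΣA = 61.37883 mm.
Transfer each piece to the horizontal centroidal axis using Ī + A·d² with d = y − 61.37883:
  bottom plate: d = -53.37883 mm → contributes +9 645 326 mm⁴
  web plate: d = 14.62117 mm → contributes +2 714 455 mm⁴
  top plate: d = 79.62117 mm → contributes +12 060 942 mm⁴
Total I = 24 420 723 mm⁴.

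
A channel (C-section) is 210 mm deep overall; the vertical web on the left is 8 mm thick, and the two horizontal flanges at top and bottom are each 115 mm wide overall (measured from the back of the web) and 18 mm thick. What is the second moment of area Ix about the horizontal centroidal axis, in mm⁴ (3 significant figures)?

Split into non-overlapping primitives; take the origin at the lower-left of the bounding box.
Web: 8 × 210, A = 1 680 mm², y = 105 mm, Ī = 6 174 000 mm⁴.
Top flange (beyond web): 107 × 18, A = 1 926 mm², y = 201 mm, Ī = 52 002 mm⁴.
Bottom flange (beyond web): 107 × 18, A = 1 926 mm², y = 9 mm, Ī = 52 002 mm⁴.
By symmetry the centroid is at mid-height, ȳ = 105 mm.
Transfer each piece to the horizontal centroidal axis using Ī + A·d² with d = y − 105:
  web: d = 0 mm → contributes +6 174 000 mm⁴
  top flange (beyond web): d = 96 mm → contributes +17 802 018 mm⁴
  bottom flange (beyond web): d = -96 mm → contributes +17 802 018 mm⁴
Total I = 41 778 036 mm⁴.

Ix ≈ 4.18 × 10⁷ mm⁴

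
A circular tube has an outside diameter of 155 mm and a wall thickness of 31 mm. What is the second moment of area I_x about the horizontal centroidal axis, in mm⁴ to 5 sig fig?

Decompose the section into non-overlapping parts with the origin at the bottom-left of its bounding rectangle.
Outer circle: ⌀155, A = 18869.19 mm², y = 77.5 mm, Ī = 28 333 269 mm⁴.
Bore (subtracted): ⌀93, A = 6792.909 mm², y = 77.5 mm, Ī = 3 671 992 mm⁴.
By symmetry the centroid is at mid-height, ȳ = 77.5 mm.
All pieces are centred on the horizontal centroidal axis, so I = ΣĪ (holes subtracted) = 24 661 278 mm⁴.

I_x ≈ 2.4661 × 10⁷ mm⁴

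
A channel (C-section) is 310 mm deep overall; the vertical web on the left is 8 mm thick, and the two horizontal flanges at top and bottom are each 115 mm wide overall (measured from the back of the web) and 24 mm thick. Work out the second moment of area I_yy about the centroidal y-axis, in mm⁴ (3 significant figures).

Break the section into simple shapes (no overlaps), measuring from the bottom-left corner of the bounding box.
Web: 8 × 310, A = 2 480 mm², x = 4 mm, Ī = 13 227 mm⁴.
Top flange (beyond web): 107 × 24, A = 2 568 mm², x = 61.5 mm, Ī = 2 450 086 mm⁴.
Bottom flange (beyond web): 107 × 24, A = 2 568 mm², x = 61.5 mm, Ī = 2 450 086 mm⁴.
Centroid: x̄ = ΣA·x / ΣA = 42.776 mm.
Transfer each piece to the centroidal y-axis using Ī + A·d² with d = x − 42.776:
  web: d = -38.776 mm → contributes +3 742 151 mm⁴
  top flange (beyond web): d = 18.724 mm → contributes +3 350 371 mm⁴
  bottom flange (beyond web): d = 18.724 mm → contributes +3 350 371 mm⁴
Total I = 10 442 893 mm⁴.

I_yy ≈ 1.04 × 10⁷ mm⁴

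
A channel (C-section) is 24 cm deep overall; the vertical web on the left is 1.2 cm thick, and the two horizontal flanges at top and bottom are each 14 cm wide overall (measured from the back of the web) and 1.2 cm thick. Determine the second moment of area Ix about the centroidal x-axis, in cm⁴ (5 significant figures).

Ix ≈ 5378.5 cm⁴

Break the section into simple shapes (no overlaps), measuring from the bottom-left corner of the bounding box.
Web: 1.2 × 24, A = 28.8 cm², y = 12 cm, Ī = 1382.4 cm⁴.
Top flange (beyond web): 12.8 × 1.2, A = 15.36 cm², y = 23.4 cm, Ī = 1.8432 cm⁴.
Bottom flange (beyond web): 12.8 × 1.2, A = 15.36 cm², y = 0.6 cm, Ī = 1.8432 cm⁴.
By symmetry the centroid is at mid-height, ȳ = 12 cm.
Transfer each piece to the centroidal x-axis using Ī + A·d² with d = y − 12:
  web: d = 0 cm → contributes +1382.4 cm⁴
  top flange (beyond web): d = 11.4 cm → contributes +1998.029 cm⁴
  bottom flange (beyond web): d = -11.4 cm → contributes +1998.029 cm⁴
Total I = 5378.458 cm⁴.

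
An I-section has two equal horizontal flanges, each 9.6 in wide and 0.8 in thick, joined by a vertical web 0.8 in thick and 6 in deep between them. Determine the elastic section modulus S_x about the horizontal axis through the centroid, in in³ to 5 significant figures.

Break the section into simple shapes (no overlaps), measuring from the bottom-left corner of the bounding box.
Bottom flange: 9.6 × 0.8, A = 7.68 in², y = 0.4 in, Ī = 0.4096 in⁴.
Web: 0.8 × 6, A = 4.8 in², y = 3.8 in, Ī = 14.4 in⁴.
Top flange: 9.6 × 0.8, A = 7.68 in², y = 7.2 in, Ī = 0.4096 in⁴.
By symmetry the centroid is at mid-height, ȳ = 3.8 in.
Transfer each piece to the horizontal axis through the centroid using Ī + A·d² with d = y − 3.8:
  bottom flange: d = -3.4 in → contributes +89.1904 in⁴
  web: d = 0 in → contributes +14.4 in⁴
  top flange: d = 3.4 in → contributes +89.1904 in⁴
Total I = 192.7808 in⁴.
Extreme fibre distance c = 3.8 in; S = I/c = 50.73179 in³.

S_x ≈ 50.732 in³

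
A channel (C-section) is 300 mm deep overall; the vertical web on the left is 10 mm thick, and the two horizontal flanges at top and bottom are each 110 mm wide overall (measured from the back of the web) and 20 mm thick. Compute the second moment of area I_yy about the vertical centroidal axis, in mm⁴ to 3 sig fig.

I_yy ≈ 8.54 × 10⁶ mm⁴

Split into non-overlapping primitives; take the origin at the lower-left of the bounding box.
Web: 10 × 300, A = 3 000 mm², x = 5 mm, Ī = 25 000 mm⁴.
Top flange (beyond web): 100 × 20, A = 2 000 mm², x = 60 mm, Ī = 1 666 667 mm⁴.
Bottom flange (beyond web): 100 × 20, A = 2 000 mm², x = 60 mm, Ī = 1 666 667 mm⁴.
Centroid: x̄ = ΣA·x / ΣA = 36.429 mm.
Transfer each piece to the vertical centroidal axis using Ī + A·d² with d = x − 36.429:
  web: d = -31.429 mm → contributes +2 988 265 mm⁴
  top flange (beyond web): d = 23.571 mm → contributes +2 777 891 mm⁴
  bottom flange (beyond web): d = 23.571 mm → contributes +2 777 891 mm⁴
Total I = 8 544 048 mm⁴.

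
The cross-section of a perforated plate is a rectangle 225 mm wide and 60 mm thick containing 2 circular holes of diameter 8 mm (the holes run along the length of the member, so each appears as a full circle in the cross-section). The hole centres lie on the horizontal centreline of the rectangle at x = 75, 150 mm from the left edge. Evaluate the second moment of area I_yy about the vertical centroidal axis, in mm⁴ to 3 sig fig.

I_yy ≈ 5.68 × 10⁷ mm⁴

Split into non-overlapping primitives; take the origin at the lower-left of the bounding box.
Plate: 225 × 60, A = 13 500 mm², x = 112.5 mm, Ī = 56 953 125 mm⁴.
Hole 1 (subtracted): ⌀8, A = 50.265 mm², x = 75 mm, Ī = 201.06 mm⁴.
Hole 2 (subtracted): ⌀8, A = 50.265 mm², x = 150 mm, Ī = 201.06 mm⁴.
By symmetry the centroid is at mid-width, x̄ = 112.5 mm.
Transfer each piece to the vertical centroidal axis using Ī + A·d² with d = x − 112.5:
  plate: d = 0 mm → contributes +56 953 125 mm⁴
  hole 1: d = -37.5 mm → contributes −70 887 mm⁴
  hole 2: d = 37.5 mm → contributes −70 887 mm⁴
Total I = 56 811 351 mm⁴.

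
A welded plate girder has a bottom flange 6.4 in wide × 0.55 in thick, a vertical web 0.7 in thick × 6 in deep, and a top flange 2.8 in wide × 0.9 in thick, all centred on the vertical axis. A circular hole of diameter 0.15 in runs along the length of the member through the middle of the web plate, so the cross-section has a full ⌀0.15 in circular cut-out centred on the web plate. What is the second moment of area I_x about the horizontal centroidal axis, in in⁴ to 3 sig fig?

I_x ≈ 79.8 in⁴

Split into non-overlapping primitives; take the origin at the lower-left of the bounding box.
Bottom plate: 6.4 × 0.55, A = 3.52 in², y = 0.275 in, Ī = 0.088733 in⁴.
Web plate: 0.7 × 6, A = 4.2 in², y = 3.55 in, Ī = 12.6 in⁴.
Top plate: 2.8 × 0.9, A = 2.52 in², y = 7 in, Ī = 0.1701 in⁴.
Hole (subtracted): ⌀0.15, A = 0.017671 in², y = 3.55 in, Ī = 0.00002485 in⁴.
Centroid: ȳ = ΣA·y / ΣA = 3.2728 in.
Transfer each piece to the horizontal centroidal axis using Ī + A·d² with d = y − 3.2728:
  bottom plate: d = -2.9978 in → contributes +31.722 in⁴
  web plate: d = 0.27724 in → contributes +12.923 in⁴
  top plate: d = 3.7272 in → contributes +35.179 in⁴
  hole: d = 0.27724 in → contributes −0.0013831 in⁴
Total I = 79.822 in⁴.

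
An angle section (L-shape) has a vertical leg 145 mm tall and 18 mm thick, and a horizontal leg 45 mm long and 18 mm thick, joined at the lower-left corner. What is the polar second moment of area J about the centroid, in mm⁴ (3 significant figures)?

J ≈ 6.55 × 10⁶ mm⁴

Break the section into simple shapes (no overlaps), measuring from the bottom-left corner of the bounding box.
Vertical leg: 18 × 145, A = 2 610 mm², y = 72.5 mm, Ī = 4 572 938 mm⁴.
Horizontal leg (remainder): 27 × 18, A = 486 mm², y = 9 mm, Ī = 13 122 mm⁴.
Centroid: ȳ = ΣA·y / ΣA = 62.532 mm.
Transfer each piece to the centroidal x-axis using Ī + A·d² with d = y − 62.532:
  vertical leg: d = 9.968 mm → contributes +4 832 271 mm⁴
  horizontal leg (remainder): d = -53.532 mm → contributes +1 405 839 mm⁴
Total I = 6 238 110 mm⁴.
For the y-axis: x̄ = 12.532 mm.
Repeating about the centroidal y-axis gives I_y = 307 410 mm⁴.
Polar second moment: J = I_x + I_y = 6 545 520 mm⁴.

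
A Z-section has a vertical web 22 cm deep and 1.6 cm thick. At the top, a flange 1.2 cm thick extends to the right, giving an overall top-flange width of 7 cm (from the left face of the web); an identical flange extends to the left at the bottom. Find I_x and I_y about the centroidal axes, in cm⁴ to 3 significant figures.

I_x ≈ 2820 cm⁴, I_y ≈ 198 cm⁴

Decompose the section into non-overlapping parts with the origin at the bottom-left of its bounding rectangle.
Web: 1.6 × 22, A = 35.2 cm², y = 11 cm, Ī = 1419.7 cm⁴.
Top flange (beyond web): 5.4 × 1.2, A = 6.48 cm², y = 21.4 cm, Ī = 0.7776 cm⁴.
Bottom flange (beyond web): 5.4 × 1.2, A = 6.48 cm², y = 0.6 cm, Ī = 0.7776 cm⁴.
Centroid: ȳ = ΣA·y / ΣA = 11 cm.
Transfer each piece to the centroidal x-axis using Ī + A·d² with d = y − 11:
  web: d = 0 cm → contributes +1419.7 cm⁴
  top flange (beyond web): d = 10.4 cm → contributes +701.65 cm⁴
  bottom flange (beyond web): d = -10.4 cm → contributes +701.65 cm⁴
Total I = 2 823 cm⁴.
For the y-axis: x̄ = 6.2 cm.
Repeating about the centroidal y-axis gives I_y = 197.76 cm⁴.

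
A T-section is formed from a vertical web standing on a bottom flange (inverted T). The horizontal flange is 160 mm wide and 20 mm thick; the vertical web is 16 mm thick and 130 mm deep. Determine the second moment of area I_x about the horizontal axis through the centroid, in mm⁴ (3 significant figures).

I_x ≈ 1.01 × 10⁷ mm⁴

Treat the section as a set of non-overlapping primitives; coordinates are from the bounding-box lower-left.
Flange: 160 × 20, A = 3 200 mm², y = 10 mm, Ī = 106 667 mm⁴.
Web: 16 × 130, A = 2 080 mm², y = 85 mm, Ī = 2 929 333 mm⁴.
Centroid: ȳ = ΣA·y / ΣA = 39.545 mm.
Transfer each piece to the horizontal axis through the centroid using Ī + A·d² with d = y − 39.545:
  flange: d = -29.545 mm → contributes +2 900 055 mm⁴
  web: d = 45.455 mm → contributes +7 226 854 mm⁴
Total I = 10 126 909 mm⁴.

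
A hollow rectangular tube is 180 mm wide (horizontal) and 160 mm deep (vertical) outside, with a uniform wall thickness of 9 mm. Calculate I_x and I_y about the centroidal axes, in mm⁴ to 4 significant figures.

Treat the section as a set of non-overlapping primitives; coordinates are from the bounding-box lower-left.
Outer rectangle: 180 × 160, A = 28 800 mm², y = 80 mm, Ī = 61 440 000 mm⁴.
Inner void (subtracted): 162 × 142, A = 23 004 mm², y = 80 mm, Ī = 38 654 388 mm⁴.
By symmetry the centroid is at mid-height, ȳ = 80 mm.
All pieces are centred on the centroidal x-axis, so I = ΣĪ (holes subtracted) = 22 785 612 mm⁴.
Repeating about the centroidal y-axis gives I_y = 27 450 252 mm⁴.

I_x ≈ 2.279 × 10⁷ mm⁴, I_y ≈ 2.745 × 10⁷ mm⁴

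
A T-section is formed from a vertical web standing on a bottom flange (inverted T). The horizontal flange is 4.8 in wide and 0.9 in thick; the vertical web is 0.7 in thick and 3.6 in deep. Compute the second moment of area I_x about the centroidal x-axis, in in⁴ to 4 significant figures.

I_x ≈ 11.07 in⁴

Treat the section as a set of non-overlapping primitives; coordinates are from the bounding-box lower-left.
Flange: 4.8 × 0.9, A = 4.32 in², y = 0.45 in, Ī = 0.2916 in⁴.
Web: 0.7 × 3.6, A = 2.52 in², y = 2.7 in, Ī = 2.7216 in⁴.
Centroid: ȳ = ΣA·y / ΣA = 1.27895 in.
Transfer each piece to the centroidal x-axis using Ī + A·d² with d = y − 1.27895:
  flange: d = -0.828947 in → contributes +3.2601 in⁴
  web: d = 1.42105 in → contributes +7.81046 in⁴
Total I = 11.0706 in⁴.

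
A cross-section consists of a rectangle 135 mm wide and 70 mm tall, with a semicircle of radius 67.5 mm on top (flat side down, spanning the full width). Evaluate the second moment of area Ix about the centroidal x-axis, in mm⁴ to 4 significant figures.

Ix ≈ 2.264 × 10⁷ mm⁴

Break the section into simple shapes (no overlaps), measuring from the bottom-left corner of the bounding box.
Rectangular body: 135 × 70, A = 9 450 mm², y = 35 mm, Ī = 3 858 750 mm⁴.
Semicircular cap: semicircle r = 67.5, A = 7156.94 mm², y = 98.6479 mm, Ī = 2 278 490 mm⁴.
Centroid: ȳ = ΣA·y / ΣA = 62.4297 mm.
Transfer each piece to the centroidal x-axis using Ī + A·d² with d = y − 62.4297:
  rectangular body: d = -27.4297 mm → contributes +10 968 845 mm⁴
  semicircular cap: d = 36.2181 mm → contributes +11 666 635 mm⁴
Total I = 22 635 480 mm⁴.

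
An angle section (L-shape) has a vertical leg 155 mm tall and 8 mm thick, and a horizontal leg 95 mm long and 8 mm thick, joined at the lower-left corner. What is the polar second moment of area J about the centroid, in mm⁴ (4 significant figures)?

Treat the section as a set of non-overlapping primitives; coordinates are from the bounding-box lower-left.
Vertical leg: 8 × 155, A = 1 240 mm², y = 77.5 mm, Ī = 2 482 583 mm⁴.
Horizontal leg (remainder): 87 × 8, A = 696 mm², y = 4 mm, Ī = 3 712 mm⁴.
Centroid: ȳ = ΣA·y / ΣA = 51.0764 mm.
Transfer each piece to the centroidal x-axis using Ī + A·d² with d = y − 51.0764:
  vertical leg: d = 26.4236 mm → contributes +3 348 357 mm⁴
  horizontal leg (remainder): d = -47.0764 mm → contributes +1 546 181 mm⁴
Total I = 4 894 538 mm⁴.
For the y-axis: x̄ = 21.0764 mm.
Repeating about the centroidal y-axis gives I_y = 1 451 418 mm⁴.
Polar second moment: J = I_x + I_y = 6 345 956 mm⁴.

J ≈ 6.346 × 10⁶ mm⁴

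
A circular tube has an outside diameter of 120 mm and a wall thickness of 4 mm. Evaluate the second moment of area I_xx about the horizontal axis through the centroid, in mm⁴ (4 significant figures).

Decompose the section into non-overlapping parts with the origin at the bottom-left of its bounding rectangle.
Outer circle: ⌀120, A = 11309.7 mm², y = 60 mm, Ī = 10 178 760 mm⁴.
Bore (subtracted): ⌀112, A = 9852.03 mm², y = 60 mm, Ī = 7 723 995 mm⁴.
By symmetry the centroid is at mid-height, ȳ = 60 mm.
All pieces are centred on the horizontal axis through the centroid, so I = ΣĪ (holes subtracted) = 2 454 765 mm⁴.

I_xx ≈ 2.455 × 10⁶ mm⁴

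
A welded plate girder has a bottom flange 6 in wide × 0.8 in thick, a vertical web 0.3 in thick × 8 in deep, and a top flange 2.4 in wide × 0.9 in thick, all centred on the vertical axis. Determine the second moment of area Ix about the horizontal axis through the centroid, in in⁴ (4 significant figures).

Decompose the section into non-overlapping parts with the origin at the bottom-left of its bounding rectangle.
Bottom plate: 6 × 0.8, A = 4.8 in², y = 0.4 in, Ī = 0.256 in⁴.
Web plate: 0.3 × 8, A = 2.4 in², y = 4.8 in, Ī = 12.8 in⁴.
Top plate: 2.4 × 0.9, A = 2.16 in², y = 9.25 in, Ī = 0.1458 in⁴.
Centroid: ȳ = ΣA·y / ΣA = 3.57051 in.
Transfer each piece to the horizontal axis through the centroid using Ī + A·d² with d = y − 3.57051:
  bottom plate: d = -3.17051 in → contributes +48.5063 in⁴
  web plate: d = 1.22949 in → contributes +16.4279 in⁴
  top plate: d = 5.67949 in → contributes +69.82 in⁴
Total I = 134.754 in⁴.

Ix ≈ 134.8 in⁴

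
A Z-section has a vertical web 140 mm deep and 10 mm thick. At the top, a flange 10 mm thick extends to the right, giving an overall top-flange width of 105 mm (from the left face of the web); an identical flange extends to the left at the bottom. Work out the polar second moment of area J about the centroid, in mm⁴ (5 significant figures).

Break the section into simple shapes (no overlaps), measuring from the bottom-left corner of the bounding box.
Web: 10 × 140, A = 1 400 mm², y = 70 mm, Ī = 2 286 667 mm⁴.
Top flange (beyond web): 95 × 10, A = 950 mm², y = 135 mm, Ī = 7916.667 mm⁴.
Bottom flange (beyond web): 95 × 10, A = 950 mm², y = 5 mm, Ī = 7916.667 mm⁴.
Centroid: ȳ = ΣA·y / ΣA = 70 mm.
Transfer each piece to the centroidal x-axis using Ī + A·d² with d = y − 70:
  web: d = 0 mm → contributes +2 286 667 mm⁴
  top flange (beyond web): d = 65 mm → contributes +4 021 667 mm⁴
  bottom flange (beyond web): d = -65 mm → contributes +4 021 667 mm⁴
Total I = 10 330 000 mm⁴.
For the y-axis: x̄ = 100 mm.
Repeating about the centroidal y-axis gives I_y = 6 677 500 mm⁴.
Polar second moment: J = I_x + I_y = 17 007 500 mm⁴.

J ≈ 1.7008 × 10⁷ mm⁴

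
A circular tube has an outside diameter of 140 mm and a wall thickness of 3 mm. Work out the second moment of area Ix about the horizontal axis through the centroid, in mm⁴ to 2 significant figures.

Ix ≈ 3.0 × 10⁶ mm⁴

Decompose the section into non-overlapping parts with the origin at the bottom-left of its bounding rectangle.
Outer circle: ⌀140, A = 15 394 mm², y = 70 mm, Ī = 18 857 410 mm⁴.
Bore (subtracted): ⌀134, A = 14 103 mm², y = 70 mm, Ī = 15 826 653 mm⁴.
By symmetry the centroid is at mid-height, ȳ = 70 mm.
All pieces are centred on the horizontal axis through the centroid, so I = ΣĪ (holes subtracted) = 3 030 756 mm⁴.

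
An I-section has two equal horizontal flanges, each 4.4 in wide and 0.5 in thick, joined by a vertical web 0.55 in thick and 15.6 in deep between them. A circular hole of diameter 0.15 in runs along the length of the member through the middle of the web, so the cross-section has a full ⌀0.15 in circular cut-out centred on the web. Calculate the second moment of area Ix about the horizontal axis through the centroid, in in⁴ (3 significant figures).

Split into non-overlapping primitives; take the origin at the lower-left of the bounding box.
Bottom flange: 4.4 × 0.5, A = 2.2 in², y = 0.25 in, Ī = 0.045833 in⁴.
Web: 0.55 × 15.6, A = 8.58 in², y = 8.3 in, Ī = 174 in⁴.
Top flange: 4.4 × 0.5, A = 2.2 in², y = 16.35 in, Ī = 0.045833 in⁴.
Hole (subtracted): ⌀0.15, A = 0.017671 in², y = 8.3 in, Ī = 0.00002485 in⁴.
By symmetry the centroid is at mid-height, ȳ = 8.3 in.
Transfer each piece to the horizontal axis through the centroid using Ī + A·d² with d = y − 8.3:
  bottom flange: d = -8.05 in → contributes +142.61 in⁴
  web: d = 0 in → contributes +174 in⁴
  top flange: d = 8.05 in → contributes +142.61 in⁴
  hole: d = 0 in → contributes −0.00002485 in⁴
Total I = 459.23 in⁴.

Ix ≈ 459 in⁴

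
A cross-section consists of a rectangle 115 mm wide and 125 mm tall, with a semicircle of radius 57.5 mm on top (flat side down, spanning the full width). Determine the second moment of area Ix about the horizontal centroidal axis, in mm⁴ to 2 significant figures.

Split into non-overlapping primitives; take the origin at the lower-left of the bounding box.
Rectangular body: 115 × 125, A = 14 375 mm², y = 62.5 mm, Ī = 18 717 448 mm⁴.
Semicircular cap: semicircle r = 57.5, A = 5 193 mm², y = 149.4 mm, Ī = 1 199 785 mm⁴.
Centroid: ȳ = ΣA·y / ΣA = 85.56 mm.
Transfer each piece to the horizontal centroidal axis using Ī + A·d² with d = y − 85.56:
  rectangular body: d = -23.06 mm → contributes +26 364 313 mm⁴
  semicircular cap: d = 63.84 mm → contributes +22 365 636 mm⁴
Total I = 48 729 950 mm⁴.

Ix ≈ 4.9 × 10⁷ mm⁴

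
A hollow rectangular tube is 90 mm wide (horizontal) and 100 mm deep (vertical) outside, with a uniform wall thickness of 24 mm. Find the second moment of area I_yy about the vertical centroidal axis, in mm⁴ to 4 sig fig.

I_yy ≈ 5.754 × 10⁶ mm⁴

Break the section into simple shapes (no overlaps), measuring from the bottom-left corner of the bounding box.
Outer rectangle: 90 × 100, A = 9 000 mm², x = 45 mm, Ī = 6 075 000 mm⁴.
Inner void (subtracted): 42 × 52, A = 2 184 mm², x = 45 mm, Ī = 321 048 mm⁴.
By symmetry the centroid is at mid-width, x̄ = 45 mm.
All pieces are centred on the vertical centroidal axis, so I = ΣĪ (holes subtracted) = 5 753 952 mm⁴.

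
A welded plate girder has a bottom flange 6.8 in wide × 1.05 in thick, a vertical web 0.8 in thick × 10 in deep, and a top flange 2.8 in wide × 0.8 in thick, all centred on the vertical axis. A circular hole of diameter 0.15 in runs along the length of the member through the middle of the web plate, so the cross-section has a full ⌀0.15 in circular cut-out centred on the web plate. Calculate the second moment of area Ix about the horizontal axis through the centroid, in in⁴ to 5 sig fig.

Treat the section as a set of non-overlapping primitives; coordinates are from the bounding-box lower-left.
Bottom plate: 6.8 × 1.05, A = 7.14 in², y = 0.525 in, Ī = 0.6559875 in⁴.
Web plate: 0.8 × 10, A = 8 in², y = 6.05 in, Ī = 66.66667 in⁴.
Top plate: 2.8 × 0.8, A = 2.24 in², y = 11.45 in, Ī = 0.1194667 in⁴.
Hole (subtracted): ⌀0.15, A = 0.01767146 in², y = 6.05 in, Ī = 0.00002485049 in⁴.
Centroid: ȳ = ΣA·y / ΣA = 4.474606 in.
Transfer each piece to the horizontal axis through the centroid using Ī + A·d² with d = y − 4.474606:
  bottom plate: d = -3.949606 in → contributes +112.0356 in⁴
  web plate: d = 1.575394 in → contributes +86.52158 in⁴
  top plate: d = 6.975394 in → contributes +109.1092 in⁴
  hole: d = 1.575394 in → contributes −0.04388302 in⁴
Total I = 307.6225 in⁴.

Ix ≈ 307.62 in⁴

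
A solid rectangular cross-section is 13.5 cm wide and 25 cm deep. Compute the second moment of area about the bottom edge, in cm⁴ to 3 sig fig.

I_base ≈ 7.03 × 10⁴ cm⁴

The section: 13.5 × 25, A = 337.5 cm², y = 12.5 cm, Ī = 17 578 cm⁴.
Transfer it to the bottom edge using Ī + A·d² with d = y − 0:
  the section: d = 12.5 cm → contributes +70 313 cm⁴
Total I = 70 313 cm⁴.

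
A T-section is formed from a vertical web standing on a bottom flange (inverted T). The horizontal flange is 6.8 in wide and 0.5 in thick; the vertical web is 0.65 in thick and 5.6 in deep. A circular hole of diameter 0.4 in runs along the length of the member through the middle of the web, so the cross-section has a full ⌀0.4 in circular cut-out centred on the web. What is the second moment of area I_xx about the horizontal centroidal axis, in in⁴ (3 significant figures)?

Decompose the section into non-overlapping parts with the origin at the bottom-left of its bounding rectangle.
Flange: 6.8 × 0.5, A = 3.4 in², y = 0.25 in, Ī = 0.070833 in⁴.
Web: 0.65 × 5.6, A = 3.64 in², y = 3.3 in, Ī = 9.5125 in⁴.
Hole (subtracted): ⌀0.4, A = 0.12566 in², y = 3.3 in, Ī = 0.0012566 in⁴.
Centroid: ȳ = ΣA·y / ΣA = 1.8002 in.
Transfer each piece to the horizontal centroidal axis using Ī + A·d² with d = y − 1.8002:
  flange: d = -1.5502 in → contributes +8.2416 in⁴
  web: d = 1.4998 in → contributes +17.7 in⁴
  hole: d = 1.4998 in → contributes −0.28392 in⁴
Total I = 25.658 in⁴.

I_xx ≈ 25.7 in⁴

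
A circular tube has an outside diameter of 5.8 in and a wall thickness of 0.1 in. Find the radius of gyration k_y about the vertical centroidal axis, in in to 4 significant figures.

k_y ≈ 2.016 in

Treat the section as a set of non-overlapping primitives; coordinates are from the bounding-box lower-left.
Outer circle: ⌀5.8, A = 26.4208 in², x = 2.9 in, Ī = 55.5497 in⁴.
Bore (subtracted): ⌀5.6, A = 24.6301 in², x = 2.9 in, Ī = 48.275 in⁴.
By symmetry the centroid is at mid-width, x̄ = 2.9 in.
All pieces are centred on the vertical centroidal axis, so I = ΣĪ (holes subtracted) = 7.27475 in⁴.
Radius of gyration: k = √(I/A) = √(7.27475 / 1.79071) = 2.01556 in.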